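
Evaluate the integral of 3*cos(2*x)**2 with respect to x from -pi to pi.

3*pi

Use the identity cos^2(2*x) = (1 + cos(4*x))/2.
An antiderivative is F(x) = 3*x/2 + 3*sin(4*x)/8.
Then F(pi) - F(-pi) = (3*pi/2) - (-3*pi/2) = 3*pi.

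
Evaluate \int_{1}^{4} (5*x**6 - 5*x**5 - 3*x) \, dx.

By the power rule, an antiderivative is F(x) = 5*x**7/7 - 5*x**6/6 - 3*x**2/2.
Then F(4) - F(1) = (173576/21) - (-34/21) = 57870/7.

57870/7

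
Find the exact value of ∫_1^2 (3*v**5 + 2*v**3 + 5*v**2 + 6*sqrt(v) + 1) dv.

8*sqrt(2) + 143/3

By the power rule, an antiderivative is F(v) = v**6/2 + v**4/2 + 4*v**(3/2) + 5*v**3/3 + v.
Then F(2) - F(1) = (8*sqrt(2) + 166/3) - (23/3) = 8*sqrt(2) + 143/3.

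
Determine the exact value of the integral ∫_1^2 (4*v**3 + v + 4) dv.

41/2

By the power rule, an antiderivative is F(v) = v**4 + v**2/2 + 4*v.
Then F(2) - F(1) = (26) - (11/2) = 41/2.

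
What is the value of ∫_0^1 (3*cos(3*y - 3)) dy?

sin(3)

Let u = 3*y - 3, so du = 3 dy. When y = 0, u = -3; when y = 1, u = 0.
The integral becomes ∫ cos(u) du from -3 to 0, with antiderivative sin(u).
Back in y: F(y) = sin(3*y - 3).
Then F(1) - F(0) = (0) - (-sin(3)) = sin(3).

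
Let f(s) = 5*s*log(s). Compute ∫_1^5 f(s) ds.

Integrate by parts once (u = ln s, dv = 5*s ds).
An antiderivative is F(s) = 5*s**2*(2*log(s) - 1)/4.
Then F(5) - F(1) = (-125/4 + 125*log(5)/2) - (-5/4) = -30 + 125*log(5)/2.

-30 + 125*log(5)/2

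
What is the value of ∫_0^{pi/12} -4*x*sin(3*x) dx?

Integrate by parts once (u = x, dv = -4*sin(3*x) dx).
An antiderivative is F(x) = 4*x*cos(3*x)/3 - 4*sin(3*x)/9.
Then F(pi/12) - F(0) = (sqrt(2)*(-4 + pi)/18) - (0) = sqrt(2)*(-4 + pi)/18.

sqrt(2)*(-4 + pi)/18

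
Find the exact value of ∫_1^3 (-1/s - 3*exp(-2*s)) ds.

-log(3) - 3*exp(-2)/2 + 3*exp(-6)/2

An antiderivative is F(s) = -log(s) + 3*exp(-2*s)/2.
Then F(3) - F(1) = (-log(3) + 3*exp(-6)/2) - (3*exp(-2)/2) = -log(3) - 3*exp(-2)/2 + 3*exp(-6)/2.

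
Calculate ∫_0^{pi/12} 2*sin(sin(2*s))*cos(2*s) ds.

Let u = sin(2*s), so du = 2*cos(2*s) ds. When s = 0, u = 0; when s = pi/12, u = 1/2.
The integral becomes ∫ sin(u) du from 0 to 1/2, with antiderivative -cos(u).
Back in s: F(s) = -cos(sin(2*s)).
Then F(pi/12) - F(0) = (-cos(1/2)) - (-1) = 1 - cos(1/2).

1 - cos(1/2)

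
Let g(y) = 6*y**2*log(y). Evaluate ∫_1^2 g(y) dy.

Integrate by parts once (u = ln y, dv = 6*y**2 dy).
An antiderivative is F(y) = 2*y**3*(3*log(y) - 1)/3.
Then F(2) - F(1) = (-16/3 + 16*log(2)) - (-2/3) = -14/3 + 16*log(2).

-14/3 + 16*log(2)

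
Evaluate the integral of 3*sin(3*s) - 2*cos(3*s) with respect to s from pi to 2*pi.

An antiderivative is F(s) = -2*sin(3*s)/3 - cos(3*s).
Then F(2*pi) - F(pi) = (-1) - (1) = -2.

-2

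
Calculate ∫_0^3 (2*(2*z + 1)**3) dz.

Let u = 2*z + 1, so du = 2 dz. When z = 0, u = 1; when z = 3, u = 7.
The integral becomes ∫ u**3 du from 1 to 7, with antiderivative u**4/4.
Back in z: F(z) = (2*z + 1)**4/4.
Then F(3) - F(0) = (2401/4) - (1/4) = 600.

600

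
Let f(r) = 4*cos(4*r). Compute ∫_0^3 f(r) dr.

Let u = 4*r, so du = 4 dr. When r = 0, u = 0; when r = 3, u = 12.
The integral becomes ∫ cos(u) du from 0 to 12, with antiderivative sin(u).
Back in r: F(r) = sin(4*r).
Then F(3) - F(0) = (sin(12)) - (0) = sin(12).

sin(12)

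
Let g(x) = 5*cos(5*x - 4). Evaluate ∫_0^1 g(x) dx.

sin(4) + sin(1)

Let u = 5*x - 4, so du = 5 dx. When x = 0, u = -4; when x = 1, u = 1.
The integral becomes ∫ cos(u) du from -4 to 1, with antiderivative sin(u).
Back in x: F(x) = sin(5*x - 4).
Then F(1) - F(0) = (sin(1)) - (-sin(4)) = sin(4) + sin(1).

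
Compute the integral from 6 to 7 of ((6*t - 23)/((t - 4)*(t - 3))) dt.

Factor the denominator: t**2 - 7*t + 12 = (t - 3)(t - 4).
Partial fractions: (6*t - 23)/((t - 4)*(t - 3)) = 5/(t - 3) + 1/(t - 4).
An antiderivative is F(t) = log(t - 4) + 5*log(t - 3).
Then F(7) - F(6) = (log(3) + 10*log(2)) - (log(2) + 5*log(3)) = -4*log(3) + 9*log(2).

-4*log(3) + 9*log(2)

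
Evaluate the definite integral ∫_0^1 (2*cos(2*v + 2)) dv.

Let u = 2*v + 2, so du = 2 dv. When v = 0, u = 2; when v = 1, u = 4.
The integral becomes ∫ cos(u) du from 2 to 4, with antiderivative sin(u).
Back in v: F(v) = sin(2*v + 2).
Then F(1) - F(0) = (sin(4)) - (sin(2)) = -sin(2) + sin(4).

-sin(2) + sin(4)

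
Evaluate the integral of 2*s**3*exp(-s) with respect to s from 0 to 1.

Integrate by parts 3 times (u = s^3, dv = 2*exp(-s) ds).
An antiderivative is F(s) = (-2*s**3 - 6*s**2 - 12*s - 12)*exp(-s).
Then F(1) - F(0) = (-32*exp(-1)) - (-12) = 12 - 32*exp(-1).

12 - 32*exp(-1)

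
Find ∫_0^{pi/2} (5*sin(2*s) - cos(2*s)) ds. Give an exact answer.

An antiderivative is F(s) = -sin(2*s)/2 - 5*cos(2*s)/2.
Then F(pi/2) - F(0) = (5/2) - (-5/2) = 5.

5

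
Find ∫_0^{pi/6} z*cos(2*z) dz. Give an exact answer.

Integrate by parts once (u = z, dv = cos(2*z) dz).
An antiderivative is F(z) = z*sin(2*z)/2 + cos(2*z)/4.
Then F(pi/6) - F(0) = (1/8 + sqrt(3)*pi/24) - (1/4) = -1/8 + sqrt(3)*pi/24.

-1/8 + sqrt(3)*pi/24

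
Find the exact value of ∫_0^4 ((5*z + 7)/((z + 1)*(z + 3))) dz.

-4*log(3) + log(5) + 4*log(7)

Factor the denominator: z**2 + 4*z + 3 = (z + 3)(z + 1).
Partial fractions: (5*z + 7)/((z + 1)*(z + 3)) = 4/(z + 3) + 1/(z + 1).
An antiderivative is F(z) = log(z + 1) + 4*log(z + 3).
Then F(4) - F(0) = (log(5) + 4*log(7)) - (log(81)) = -4*log(3) + log(5) + 4*log(7).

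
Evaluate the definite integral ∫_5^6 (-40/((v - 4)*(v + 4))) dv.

-10*log(3) + 5*log(5)

Factor the denominator: v**2 - 16 = (v + 4)(v - 4).
Partial fractions: -40/((v - 4)*(v + 4)) = 5/(v + 4) - 5/(v - 4).
An antiderivative is F(v) = -5*log(v - 4) + 5*log(v + 4).
Then F(6) - F(5) = (5*log(5)) - (10*log(3)) = -10*log(3) + 5*log(5).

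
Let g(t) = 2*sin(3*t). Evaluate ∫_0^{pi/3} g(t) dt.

An antiderivative is F(t) = -2*cos(3*t)/3.
Then F(pi/3) - F(0) = (2/3) - (-2/3) = 4/3.

4/3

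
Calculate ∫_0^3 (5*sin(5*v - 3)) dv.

Let u = 5*v - 3, so du = 5 dv. When v = 0, u = -3; when v = 3, u = 12.
The integral becomes ∫ sin(u) du from -3 to 12, with antiderivative -cos(u).
Back in v: F(v) = -cos(5*v - 3).
Then F(3) - F(0) = (-cos(12)) - (-cos(3)) = cos(3) - cos(12).

cos(3) - cos(12)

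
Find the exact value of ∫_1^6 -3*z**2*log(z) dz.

-216*log(3) - 216*log(2) + 215/3

Integrate by parts once (u = ln z, dv = -3*z**2 dz).
An antiderivative is F(z) = -z**3*(3*log(z) - 1)/3.
Then F(6) - F(1) = (-216*log(3) - 216*log(2) + 72) - (1/3) = -216*log(3) - 216*log(2) + 215/3.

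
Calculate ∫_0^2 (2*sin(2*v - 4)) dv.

-1 + cos(4)

Let u = 2*v - 4, so du = 2 dv. When v = 0, u = -4; when v = 2, u = 0.
The integral becomes ∫ sin(u) du from -4 to 0, with antiderivative -cos(u).
Back in v: F(v) = -cos(2*v - 4).
Then F(2) - F(0) = (-1) - (-cos(4)) = -1 + cos(4).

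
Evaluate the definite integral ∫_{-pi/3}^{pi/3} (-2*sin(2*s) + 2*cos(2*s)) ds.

sqrt(3)

An antiderivative is F(s) = sin(2*s) + cos(2*s).
Then F(pi/3) - F(-pi/3) = (-1/2 + sqrt(3)/2) - (-sqrt(3)/2 - 1/2) = sqrt(3).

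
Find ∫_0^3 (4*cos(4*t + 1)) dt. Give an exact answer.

Let u = 4*t + 1, so du = 4 dt. When t = 0, u = 1; when t = 3, u = 13.
The integral becomes ∫ cos(u) du from 1 to 13, with antiderivative sin(u).
Back in t: F(t) = sin(4*t + 1).
Then F(3) - F(0) = (sin(13)) - (sin(1)) = -sin(1) + sin(13).

-sin(1) + sin(13)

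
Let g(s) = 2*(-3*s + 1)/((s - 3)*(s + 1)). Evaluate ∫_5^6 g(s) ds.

-2*log(7) - 2*log(3) + 6*log(2)

Factor the denominator: s**2 - 2*s - 3 = (s + 1)(s - 3).
Partial fractions: 2*(-3*s + 1)/((s - 3)*(s + 1)) = -2/(s + 1) - 4/(s - 3).
An antiderivative is F(s) = -4*log(s - 3) - 2*log(s + 1).
Then F(6) - F(5) = (-4*log(3) - 2*log(7)) - (-6*log(2) - 2*log(3)) = -2*log(7) - 2*log(3) + 6*log(2).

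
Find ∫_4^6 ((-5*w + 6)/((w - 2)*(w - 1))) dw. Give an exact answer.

Factor the denominator: w**2 - 3*w + 2 = (w - 1)(w - 2).
Partial fractions: (-5*w + 6)/((w - 2)*(w - 1)) = -1/(w - 1) - 4/(w - 2).
An antiderivative is F(w) = -4*log(w - 2) - log(w - 1).
Then F(6) - F(4) = (-8*log(2) - log(5)) - (-log(48)) = log(3/80).

log(3/80)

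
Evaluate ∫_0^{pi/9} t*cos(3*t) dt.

-1/18 + sqrt(3)*pi/54

Integrate by parts once (u = t, dv = cos(3*t) dt).
An antiderivative is F(t) = t*sin(3*t)/3 + cos(3*t)/9.
Then F(pi/9) - F(0) = (1/18 + sqrt(3)*pi/54) - (1/9) = -1/18 + sqrt(3)*pi/54.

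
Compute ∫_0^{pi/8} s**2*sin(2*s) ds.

-1/4 - sqrt(2)*pi**2/256 + sqrt(2)*pi/32 + sqrt(2)/8

Integrate by parts twice (u = s^2, dv = sin(2*s) ds).
An antiderivative is F(s) = -s**2*cos(2*s)/2 + s*sin(2*s)/2 + cos(2*s)/4.
Then F(pi/8) - F(0) = (sqrt(2)*(-pi**2 + 8*pi + 32)/256) - (1/4) = -1/4 - sqrt(2)*pi**2/256 + sqrt(2)*pi/32 + sqrt(2)/8.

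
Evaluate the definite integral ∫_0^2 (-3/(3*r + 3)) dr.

An antiderivative is F(r) = -log(3*r + 3).
Then F(2) - F(0) = (-log(9)) - (-log(3)) = -log(3).

-log(3)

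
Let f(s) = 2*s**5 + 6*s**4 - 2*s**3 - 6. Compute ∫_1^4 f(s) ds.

24471/10

By the power rule, an antiderivative is F(s) = s**6/3 + 6*s**5/5 - s**4/2 - 6*s.
Then F(4) - F(1) = (36632/15) - (-149/30) = 24471/10.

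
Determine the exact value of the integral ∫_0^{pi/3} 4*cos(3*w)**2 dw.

Use the identity cos^2(3*w) = (1 + cos(6*w))/2.
An antiderivative is F(w) = 2*w + sin(6*w)/3.
Then F(pi/3) - F(0) = (2*pi/3) - (0) = 2*pi/3.

2*pi/3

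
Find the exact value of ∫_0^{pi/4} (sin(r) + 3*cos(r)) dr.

1 + sqrt(2)

An antiderivative is F(r) = 3*sin(r) - cos(r).
Then F(pi/4) - F(0) = (sqrt(2)) - (-1) = 1 + sqrt(2).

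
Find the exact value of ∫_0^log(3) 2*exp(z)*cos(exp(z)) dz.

Let u = exp(z), so du = exp(z) dz. When z = 0, u = 1; when z = log(3), u = 3.
The integral becomes 2·∫ cos(u) du from 1 to 3, with antiderivative 2*sin(u).
Back in z: F(z) = 2*sin(exp(z)).
Then F(log(3)) - F(0) = (2*sin(3)) - (2*sin(1)) = -2*sin(1) + 2*sin(3).

-2*sin(1) + 2*sin(3)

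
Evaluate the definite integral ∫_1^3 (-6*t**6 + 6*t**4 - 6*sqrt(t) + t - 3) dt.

By the power rule, an antiderivative is F(t) = -6*t**7/7 + 6*t**5/5 - 4*t**(3/2) + t**2/2 - 3*t.
Then F(3) - F(1) = (-111123/70 - 12*sqrt(3)) - (-431/70) = -55346/35 - 12*sqrt(3).

-55346/35 - 12*sqrt(3)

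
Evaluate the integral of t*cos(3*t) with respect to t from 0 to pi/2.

-pi/6 - 1/9

Integrate by parts once (u = t, dv = cos(3*t) dt).
An antiderivative is F(t) = t*sin(3*t)/3 + cos(3*t)/9.
Then F(pi/2) - F(0) = (-pi/6) - (1/9) = -pi/6 - 1/9.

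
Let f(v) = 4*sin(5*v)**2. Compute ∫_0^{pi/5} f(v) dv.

2*pi/5

Use the identity sin^2(5*v) = (1 - cos(10*v))/2.
An antiderivative is F(v) = 2*v - sin(10*v)/5.
Then F(pi/5) - F(0) = (2*pi/5) - (0) = 2*pi/5.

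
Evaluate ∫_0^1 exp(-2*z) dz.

An antiderivative is F(z) = -exp(-2*z)/2.
Then F(1) - F(0) = (-exp(-2)/2) - (-1/2) = -(1 - exp(2))*exp(-2)/2.

-(1 - exp(2))*exp(-2)/2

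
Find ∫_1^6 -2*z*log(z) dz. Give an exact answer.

-36*log(3) - 36*log(2) + 35/2

Integrate by parts once (u = ln z, dv = -2*z dz).
An antiderivative is F(z) = -z**2*(2*log(z) - 1)/2.
Then F(6) - F(1) = (-36*log(3) - 36*log(2) + 18) - (1/2) = -36*log(3) - 36*log(2) + 35/2.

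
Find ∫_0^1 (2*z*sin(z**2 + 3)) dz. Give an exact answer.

Let u = z**2 + 3, so du = 2*z dz. When z = 0, u = 3; when z = 1, u = 4.
The integral becomes ∫ sin(u) du from 3 to 4, with antiderivative -cos(u).
Back in z: F(z) = -cos(z**2 + 3).
Then F(1) - F(0) = (-cos(4)) - (-cos(3)) = cos(3) - cos(4).

cos(3) - cos(4)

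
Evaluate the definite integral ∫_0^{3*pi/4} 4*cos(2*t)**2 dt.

Use the identity cos^2(2*t) = (1 + cos(4*t))/2.
An antiderivative is F(t) = 2*t + sin(4*t)/2.
Then F(3*pi/4) - F(0) = (3*pi/2) - (0) = 3*pi/2.

3*pi/2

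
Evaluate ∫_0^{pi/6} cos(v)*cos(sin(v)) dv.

sin(1/2)

Let u = sin(v), so du = cos(v) dv. When v = 0, u = 0; when v = pi/6, u = 1/2.
The integral becomes ∫ cos(u) du from 0 to 1/2, with antiderivative sin(u).
Back in v: F(v) = sin(sin(v)).
Then F(pi/6) - F(0) = (sin(1/2)) - (0) = sin(1/2).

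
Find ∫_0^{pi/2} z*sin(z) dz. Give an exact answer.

1

Integrate by parts once (u = z, dv = sin(z) dz).
An antiderivative is F(z) = -z*cos(z) + sin(z).
Then F(pi/2) - F(0) = (1) - (0) = 1.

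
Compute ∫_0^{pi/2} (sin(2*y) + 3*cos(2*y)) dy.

An antiderivative is F(y) = 3*sin(2*y)/2 - cos(2*y)/2.
Then F(pi/2) - F(0) = (1/2) - (-1/2) = 1.

1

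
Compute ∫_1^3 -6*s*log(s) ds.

12 - 27*log(3)

Integrate by parts once (u = ln s, dv = -6*s ds).
An antiderivative is F(s) = -3*s**2*(2*log(s) - 1)/2.
Then F(3) - F(1) = (27/2 - 27*log(3)) - (3/2) = 12 - 27*log(3).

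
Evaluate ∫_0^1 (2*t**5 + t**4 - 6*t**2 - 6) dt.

By the power rule, an antiderivative is F(t) = t**6/3 + t**5/5 - 2*t**3 - 6*t.
Then F(1) - F(0) = (-112/15) - (0) = -112/15.

-112/15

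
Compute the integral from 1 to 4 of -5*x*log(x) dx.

Integrate by parts once (u = ln x, dv = -5*x dx).
An antiderivative is F(x) = -5*x**2*(2*log(x) - 1)/4.
Then F(4) - F(1) = (20 - 80*log(2)) - (5/4) = 75/4 - 80*log(2).

75/4 - 80*log(2)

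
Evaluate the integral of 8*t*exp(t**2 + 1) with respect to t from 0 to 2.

-4*exp(1)*(1 - exp(4))

Let u = t**2 + 1, so du = 2*t dt. When t = 0, u = 1; when t = 2, u = 5.
The integral becomes 4·∫ exp(u) du from 1 to 5, with antiderivative 4*exp(u).
Back in t: F(t) = 4*exp(t**2 + 1).
Then F(2) - F(0) = (4*exp(5)) - (4*exp(1)) = -4*exp(1)*(1 - exp(4)).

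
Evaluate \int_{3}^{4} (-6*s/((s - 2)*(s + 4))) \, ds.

Factor the denominator: s**2 + 2*s - 8 = (s + 4)(s - 2).
Partial fractions: -6*s/((s - 2)*(s + 4)) = -4/(s + 4) - 2/(s - 2).
An antiderivative is F(s) = -2*log(s - 2) - 4*log(s + 4).
Then F(4) - F(3) = (-14*log(2)) - (-4*log(7)) = -14*log(2) + 4*log(7).

-14*log(2) + 4*log(7)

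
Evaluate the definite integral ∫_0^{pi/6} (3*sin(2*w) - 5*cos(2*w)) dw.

An antiderivative is F(w) = -5*sin(2*w)/2 - 3*cos(2*w)/2.
Then F(pi/6) - F(0) = (-5*sqrt(3)/4 - 3/4) - (-3/2) = 3/4 - 5*sqrt(3)/4.

3/4 - 5*sqrt(3)/4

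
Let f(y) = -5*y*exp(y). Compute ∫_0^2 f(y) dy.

-5*exp(2) - 5

Integrate by parts once (u = y, dv = -5*exp(y) dy).
An antiderivative is F(y) = (-5*y + 5)*exp(y).
Then F(2) - F(0) = (-5*exp(2)) - (5) = -5*exp(2) - 5.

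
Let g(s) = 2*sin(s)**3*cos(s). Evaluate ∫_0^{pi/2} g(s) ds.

Let u = sin(s), so du = cos(s) ds. When s = 0, u = 0; when s = pi/2, u = 1.
The integral becomes 2·∫ u**3 du from 0 to 1, with antiderivative u**4/2.
Back in s: F(s) = sin(s)**4/2.
Then F(pi/2) - F(0) = (1/2) - (0) = 1/2.

1/2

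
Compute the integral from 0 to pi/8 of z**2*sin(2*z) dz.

Integrate by parts twice (u = z^2, dv = sin(2*z) dz).
An antiderivative is F(z) = -z**2*cos(2*z)/2 + z*sin(2*z)/2 + cos(2*z)/4.
Then F(pi/8) - F(0) = (sqrt(2)*(-pi**2 + 8*pi + 32)/256) - (1/4) = -1/4 - sqrt(2)*pi**2/256 + sqrt(2)*pi/32 + sqrt(2)/8.

-1/4 - sqrt(2)*pi**2/256 + sqrt(2)*pi/32 + sqrt(2)/8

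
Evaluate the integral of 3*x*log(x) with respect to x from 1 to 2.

Integrate by parts once (u = ln x, dv = 3*x dx).
An antiderivative is F(x) = 3*x**2*(2*log(x) - 1)/4.
Then F(2) - F(1) = (-3 + log(64)) - (-3/4) = -9/4 + log(64).

-9/4 + log(64)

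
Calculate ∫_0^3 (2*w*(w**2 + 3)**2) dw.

Let u = w**2 + 3, so du = 2*w dw. When w = 0, u = 3; when w = 3, u = 12.
The integral becomes ∫ u**2 du from 3 to 12, with antiderivative u**3/3.
Back in w: F(w) = (w**2 + 3)**3/3.
Then F(3) - F(0) = (576) - (9) = 567.

567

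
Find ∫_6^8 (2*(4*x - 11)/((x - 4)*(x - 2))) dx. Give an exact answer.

2*log(2) + 3*log(3)

Factor the denominator: x**2 - 6*x + 8 = (x - 2)(x - 4).
Partial fractions: 2*(4*x - 11)/((x - 4)*(x - 2)) = 3/(x - 2) + 5/(x - 4).
An antiderivative is F(x) = 5*log(x - 4) + 3*log(x - 2).
Then F(8) - F(6) = (3*log(3) + 13*log(2)) - (11*log(2)) = 2*log(2) + 3*log(3).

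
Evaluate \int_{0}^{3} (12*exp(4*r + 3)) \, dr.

Let u = 4*r + 3, so du = 4 dr. When r = 0, u = 3; when r = 3, u = 15.
The integral becomes 3·∫ exp(u) du from 3 to 15, with antiderivative 3*exp(u).
Back in r: F(r) = 3*exp(4*r + 3).
Then F(3) - F(0) = (3*exp(15)) - (3*exp(3)) = -3*(1 - exp(12))*exp(3).

-3*(1 - exp(12))*exp(3)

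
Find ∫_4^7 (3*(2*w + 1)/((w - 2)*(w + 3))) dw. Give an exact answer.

-3*log(7) + 6*log(5)

Factor the denominator: w**2 + w - 6 = (w + 3)(w - 2).
Partial fractions: 3*(2*w + 1)/((w - 2)*(w + 3)) = 3/(w + 3) + 3/(w - 2).
An antiderivative is F(w) = 3*log(w - 2) + 3*log(w + 3).
Then F(7) - F(4) = (3*log(2) + 6*log(5)) - (3*log(2) + 3*log(7)) = -3*log(7) + 6*log(5).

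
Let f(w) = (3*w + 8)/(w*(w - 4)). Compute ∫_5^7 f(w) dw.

-2*log(7) + 2*log(5) + 5*log(3)

Factor the denominator: w**2 - 4*w = w(w - 4).
Partial fractions: (3*w + 8)/(w*(w - 4)) = -2/w + 5/(w - 4).
An antiderivative is F(w) = -2*log(w) + 5*log(w - 4).
Then F(7) - F(5) = (-2*log(7) + 5*log(3)) - (-log(25)) = -2*log(7) + 2*log(5) + 5*log(3).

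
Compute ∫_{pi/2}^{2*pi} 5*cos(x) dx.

An antiderivative is F(x) = 5*sin(x).
Then F(2*pi) - F(pi/2) = (0) - (5) = -5.

-5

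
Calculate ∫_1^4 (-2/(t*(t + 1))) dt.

log(25/64)

Factor the denominator: t**2 + t = (t + 1)t.
Partial fractions: -2/(t*(t + 1)) = 2/(t + 1) - 2/t.
An antiderivative is F(t) = -2*log(t) + 2*log(t + 1).
Then F(4) - F(1) = (log(25/16)) - (log(4)) = log(25/64).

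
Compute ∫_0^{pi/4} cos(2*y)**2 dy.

Use the identity cos^2(2*y) = (1 + cos(4*y))/2.
An antiderivative is F(y) = y/2 + sin(4*y)/8.
Then F(pi/4) - F(0) = (pi/8) - (0) = pi/8.

pi/8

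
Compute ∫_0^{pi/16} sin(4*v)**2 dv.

Use the identity sin^2(4*v) = (1 - cos(8*v))/2.
An antiderivative is F(v) = v/2 - sin(8*v)/16.
Then F(pi/16) - F(0) = (-1/16 + pi/32) - (0) = -1/16 + pi/32.

-1/16 + pi/32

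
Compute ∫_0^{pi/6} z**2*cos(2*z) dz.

Integrate by parts twice (u = z^2, dv = cos(2*z) dz).
An antiderivative is F(z) = z**2*sin(2*z)/2 + z*cos(2*z)/2 - sin(2*z)/4.
Then F(pi/6) - F(0) = (-sqrt(3)/8 + sqrt(3)*pi**2/144 + pi/24) - (0) = -sqrt(3)/8 + sqrt(3)*pi**2/144 + pi/24.

-sqrt(3)/8 + sqrt(3)*pi**2/144 + pi/24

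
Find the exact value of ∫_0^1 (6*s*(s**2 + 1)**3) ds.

45/4

Let u = s**2 + 1, so du = 2*s ds. When s = 0, u = 1; when s = 1, u = 2.
The integral becomes 3·∫ u**3 du from 1 to 2, with antiderivative 3*u**4/4.
Back in s: F(s) = 3*(s**2 + 1)**4/4.
Then F(1) - F(0) = (12) - (3/4) = 45/4.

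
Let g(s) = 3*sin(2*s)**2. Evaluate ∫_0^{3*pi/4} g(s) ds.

9*pi/8

Use the identity sin^2(2*s) = (1 - cos(4*s))/2.
An antiderivative is F(s) = 3*s/2 - 3*sin(4*s)/8.
Then F(3*pi/4) - F(0) = (9*pi/8) - (0) = 9*pi/8.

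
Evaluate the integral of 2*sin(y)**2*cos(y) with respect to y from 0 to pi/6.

1/12

Let u = sin(y), so du = cos(y) dy. When y = 0, u = 0; when y = pi/6, u = 1/2.
The integral becomes 2·∫ u**2 du from 0 to 1/2, with antiderivative 2*u**3/3.
Back in y: F(y) = 2*sin(y)**3/3.
Then F(pi/6) - F(0) = (1/12) - (0) = 1/12.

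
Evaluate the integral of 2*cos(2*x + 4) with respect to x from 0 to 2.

Let u = 2*x + 4, so du = 2 dx. When x = 0, u = 4; when x = 2, u = 8.
The integral becomes ∫ cos(u) du from 4 to 8, with antiderivative sin(u).
Back in x: F(x) = sin(2*x + 4).
Then F(2) - F(0) = (sin(8)) - (sin(4)) = -sin(4) + sin(8).

-sin(4) + sin(8)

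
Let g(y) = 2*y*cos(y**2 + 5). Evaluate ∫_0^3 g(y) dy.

-sin(5) + sin(14)

Let u = y**2 + 5, so du = 2*y dy. When y = 0, u = 5; when y = 3, u = 14.
The integral becomes ∫ cos(u) du from 5 to 14, with antiderivative sin(u).
Back in y: F(y) = sin(y**2 + 5).
Then F(3) - F(0) = (sin(14)) - (sin(5)) = -sin(5) + sin(14).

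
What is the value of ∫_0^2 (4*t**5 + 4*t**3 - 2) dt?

164/3

By the power rule, an antiderivative is F(t) = 2*t**6/3 + t**4 - 2*t.
Then F(2) - F(0) = (164/3) - (0) = 164/3.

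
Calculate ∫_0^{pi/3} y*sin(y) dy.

-pi/6 + sqrt(3)/2

Integrate by parts once (u = y, dv = sin(y) dy).
An antiderivative is F(y) = -y*cos(y) + sin(y).
Then F(pi/3) - F(0) = (-pi/6 + sqrt(3)/2) - (0) = -pi/6 + sqrt(3)/2.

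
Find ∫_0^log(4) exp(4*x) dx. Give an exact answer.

255/4

Let u = exp(x), so du = exp(x) dx. When x = 0, u = 1; when x = log(4), u = 4.
The integral becomes ∫ u**3 du from 1 to 4, with antiderivative u**4/4.
Back in x: F(x) = exp(4*x)/4.
Then F(log(4)) - F(0) = (64) - (1/4) = 255/4.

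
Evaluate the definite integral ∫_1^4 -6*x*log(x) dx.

Integrate by parts once (u = ln x, dv = -6*x dx).
An antiderivative is F(x) = -3*x**2*(2*log(x) - 1)/2.
Then F(4) - F(1) = (24 - 96*log(2)) - (3/2) = 45/2 - 96*log(2).

45/2 - 96*log(2)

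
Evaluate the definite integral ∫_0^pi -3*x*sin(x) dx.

-3*pi

Integrate by parts once (u = x, dv = -3*sin(x) dx).
An antiderivative is F(x) = 3*x*cos(x) - 3*sin(x).
Then F(pi) - F(0) = (-3*pi) - (0) = -3*pi.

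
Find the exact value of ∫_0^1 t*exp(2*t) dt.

Integrate by parts once (u = t, dv = exp(2*t) dt).
An antiderivative is F(t) = (2*t - 1)*exp(2*t)/4.
Then F(1) - F(0) = (exp(2)/4) - (-1/4) = 1/4 + exp(2)/4.

1/4 + exp(2)/4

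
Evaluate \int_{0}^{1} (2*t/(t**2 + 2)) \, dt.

Let u = t**2 + 2, so du = 2*t dt. When t = 0, u = 2; when t = 1, u = 3.
The integral becomes ∫ 1/u du from 2 to 3, with antiderivative log(u).
Back in t: F(t) = log(t**2 + 2).
Then F(1) - F(0) = (log(3)) - (log(2)) = log(3/2).

log(3/2)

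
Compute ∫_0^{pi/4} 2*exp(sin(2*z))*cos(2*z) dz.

-1 + E

Let u = sin(2*z), so du = 2*cos(2*z) dz. When z = 0, u = 0; when z = pi/4, u = 1.
The integral becomes ∫ exp(u) du from 0 to 1, with antiderivative exp(u).
Back in z: F(z) = exp(sin(2*z)).
Then F(pi/4) - F(0) = (E) - (1) = -1 + E.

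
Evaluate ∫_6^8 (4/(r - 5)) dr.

An antiderivative is F(r) = 4*log(r - 5).
Then F(8) - F(6) = (log(81)) - (0) = log(81).

log(81)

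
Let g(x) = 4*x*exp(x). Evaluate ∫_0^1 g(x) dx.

Integrate by parts once (u = x, dv = 4*exp(x) dx).
An antiderivative is F(x) = (4*x - 4)*exp(x).
Then F(1) - F(0) = (0) - (-4) = 4.

4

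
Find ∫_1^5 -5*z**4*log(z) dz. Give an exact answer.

3124/5 - 3125*log(5)

Integrate by parts once (u = ln z, dv = -5*z**4 dz).
An antiderivative is F(z) = -z**5*(5*log(z) - 1)/5.
Then F(5) - F(1) = (625 - 3125*log(5)) - (1/5) = 3124/5 - 3125*log(5).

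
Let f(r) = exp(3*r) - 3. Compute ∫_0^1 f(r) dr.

-10/3 + exp(3)/3

An antiderivative is F(r) = exp(3*r)/3 - 3*r.
Then F(1) - F(0) = (-3 + exp(3)/3) - (1/3) = -10/3 + exp(3)/3.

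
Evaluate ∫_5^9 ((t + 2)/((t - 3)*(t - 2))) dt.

-4*log(7) + 9*log(3)

Factor the denominator: t**2 - 5*t + 6 = (t - 2)(t - 3).
Partial fractions: (t + 2)/((t - 3)*(t - 2)) = -4/(t - 2) + 5/(t - 3).
An antiderivative is F(t) = 5*log(t - 3) - 4*log(t - 2).
Then F(9) - F(5) = (-4*log(7) + 5*log(2) + 5*log(3)) - (log(32/81)) = -4*log(7) + 9*log(3).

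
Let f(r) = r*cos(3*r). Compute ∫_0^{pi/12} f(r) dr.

-1/9 + sqrt(2)*pi/72 + sqrt(2)/18

Integrate by parts once (u = r, dv = cos(3*r) dr).
An antiderivative is F(r) = r*sin(3*r)/3 + cos(3*r)/9.
Then F(pi/12) - F(0) = (sqrt(2)*(pi + 4)/72) - (1/9) = -1/9 + sqrt(2)*pi/72 + sqrt(2)/18.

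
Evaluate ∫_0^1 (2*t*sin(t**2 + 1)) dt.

Let u = t**2 + 1, so du = 2*t dt. When t = 0, u = 1; when t = 1, u = 2.
The integral becomes ∫ sin(u) du from 1 to 2, with antiderivative -cos(u).
Back in t: F(t) = -cos(t**2 + 1).
Then F(1) - F(0) = (-cos(2)) - (-cos(1)) = -cos(2) + cos(1).

-cos(2) + cos(1)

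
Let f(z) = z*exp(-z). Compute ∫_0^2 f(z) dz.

1 - 3*exp(-2)

Integrate by parts once (u = z, dv = exp(-z) dz).
An antiderivative is F(z) = (-z - 1)*exp(-z).
Then F(2) - F(0) = (-3*exp(-2)) - (-1) = 1 - 3*exp(-2).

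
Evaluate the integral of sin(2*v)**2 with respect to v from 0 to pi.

pi/2

Use the identity sin^2(2*v) = (1 - cos(4*v))/2.
An antiderivative is F(v) = v/2 - sin(4*v)/8.
Then F(pi) - F(0) = (pi/2) - (0) = pi/2.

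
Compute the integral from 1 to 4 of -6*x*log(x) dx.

Integrate by parts once (u = ln x, dv = -6*x dx).
An antiderivative is F(x) = -3*x**2*(2*log(x) - 1)/2.
Then F(4) - F(1) = (24 - 96*log(2)) - (3/2) = 45/2 - 96*log(2).

45/2 - 96*log(2)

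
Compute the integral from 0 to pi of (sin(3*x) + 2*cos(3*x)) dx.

An antiderivative is F(x) = 2*sin(3*x)/3 - cos(3*x)/3.
Then F(pi) - F(0) = (1/3) - (-1/3) = 2/3.

2/3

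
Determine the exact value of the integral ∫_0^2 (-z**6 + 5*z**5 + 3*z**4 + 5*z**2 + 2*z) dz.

7516/105

By the power rule, an antiderivative is F(z) = -z**7/7 + 5*z**6/6 + 3*z**5/5 + 5*z**3/3 + z**2.
Then F(2) - F(0) = (7516/105) - (0) = 7516/105.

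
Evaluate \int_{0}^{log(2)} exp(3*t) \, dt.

7/3

Let u = exp(t), so du = exp(t) dt. When t = 0, u = 1; when t = log(2), u = 2.
The integral becomes ∫ u**2 du from 1 to 2, with antiderivative u**3/3.
Back in t: F(t) = exp(3*t)/3.
Then F(log(2)) - F(0) = (8/3) - (1/3) = 7/3.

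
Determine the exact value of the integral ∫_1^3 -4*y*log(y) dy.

8 - 18*log(3)

Integrate by parts once (u = ln y, dv = -4*y dy).
An antiderivative is F(y) = -y**2*(2*log(y) - 1).
Then F(3) - F(1) = (9 - 18*log(3)) - (1) = 8 - 18*log(3).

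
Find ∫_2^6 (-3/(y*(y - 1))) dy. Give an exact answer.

-3*log(5) + 3*log(3)

Factor the denominator: y**2 - y = y(y - 1).
Partial fractions: -3/(y*(y - 1)) = 3/y - 3/(y - 1).
An antiderivative is F(y) = 3*log(y) - 3*log(y - 1).
Then F(6) - F(2) = (-3*log(5) + 3*log(2) + 3*log(3)) - (log(8)) = -3*log(5) + 3*log(3).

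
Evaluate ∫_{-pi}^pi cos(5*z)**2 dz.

pi

Use the identity cos^2(5*z) = (1 + cos(10*z))/2.
An antiderivative is F(z) = z/2 + sin(10*z)/20.
Then F(pi) - F(-pi) = (pi/2) - (-pi/2) = pi.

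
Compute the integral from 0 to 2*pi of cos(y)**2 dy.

pi

Use the identity cos^2(y) = (1 + cos(2*y))/2.
An antiderivative is F(y) = y/2 + sin(2*y)/4.
Then F(2*pi) - F(0) = (pi) - (0) = pi.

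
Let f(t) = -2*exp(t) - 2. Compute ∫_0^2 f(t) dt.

-2*exp(2) - 2

An antiderivative is F(t) = -2*t - 2*exp(t).
Then F(2) - F(0) = (-2*exp(2) - 4) - (-2) = -2*exp(2) - 2.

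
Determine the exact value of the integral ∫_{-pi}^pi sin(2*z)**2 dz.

pi

Use the identity sin^2(2*z) = (1 - cos(4*z))/2.
An antiderivative is F(z) = z/2 - sin(4*z)/8.
Then F(pi) - F(-pi) = (pi/2) - (-pi/2) = pi.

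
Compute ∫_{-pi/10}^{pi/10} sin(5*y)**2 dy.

Use the identity sin^2(5*y) = (1 - cos(10*y))/2.
An antiderivative is F(y) = y/2 - sin(10*y)/20.
Then F(pi/10) - F(-pi/10) = (pi/20) - (-pi/20) = pi/10.

pi/10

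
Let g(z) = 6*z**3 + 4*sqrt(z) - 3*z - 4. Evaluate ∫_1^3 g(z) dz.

8*sqrt(3) + 292/3

By the power rule, an antiderivative is F(z) = 3*z**4/2 + 8*z**(3/2)/3 - 3*z**2/2 - 4*z.
Then F(3) - F(1) = (8*sqrt(3) + 96) - (-4/3) = 8*sqrt(3) + 292/3.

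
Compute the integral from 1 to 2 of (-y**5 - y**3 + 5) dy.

-37/4

By the power rule, an antiderivative is F(y) = -y**6/6 - y**4/4 + 5*y.
Then F(2) - F(1) = (-14/3) - (55/12) = -37/4.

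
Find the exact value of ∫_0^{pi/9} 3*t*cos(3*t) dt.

-1/6 + sqrt(3)*pi/18

Integrate by parts once (u = t, dv = 3*cos(3*t) dt).
An antiderivative is F(t) = t*sin(3*t) + cos(3*t)/3.
Then F(pi/9) - F(0) = (1/6 + sqrt(3)*pi/18) - (1/3) = -1/6 + sqrt(3)*pi/18.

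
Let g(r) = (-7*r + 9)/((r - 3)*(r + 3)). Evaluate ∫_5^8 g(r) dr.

Factor the denominator: r**2 - 9 = (r + 3)(r - 3).
Partial fractions: (-7*r + 9)/((r - 3)*(r + 3)) = -5/(r + 3) - 2/(r - 3).
An antiderivative is F(r) = -2*log(r - 3) - 5*log(r + 3).
Then F(8) - F(5) = (-5*log(11) - 2*log(5)) - (-17*log(2)) = -5*log(11) - 2*log(5) + 17*log(2).

-5*log(11) - 2*log(5) + 17*log(2)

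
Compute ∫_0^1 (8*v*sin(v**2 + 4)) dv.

Let u = v**2 + 4, so du = 2*v dv. When v = 0, u = 4; when v = 1, u = 5.
The integral becomes 4·∫ sin(u) du from 4 to 5, with antiderivative -4*cos(u).
Back in v: F(v) = -4*cos(v**2 + 4).
Then F(1) - F(0) = (-4*cos(5)) - (-4*cos(4)) = 4*cos(4) - 4*cos(5).

4*cos(4) - 4*cos(5)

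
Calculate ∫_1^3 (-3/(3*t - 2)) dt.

-log(7)

An antiderivative is F(t) = -log(3*t - 2).
Then F(3) - F(1) = (-log(7)) - (0) = -log(7).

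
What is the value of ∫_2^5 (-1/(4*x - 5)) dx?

-log(15)/4 + log(3)/4

An antiderivative is F(x) = -log(4*x - 5)/4.
Then F(5) - F(2) = (-log(15)/4) - (-log(3)/4) = -log(15)/4 + log(3)/4.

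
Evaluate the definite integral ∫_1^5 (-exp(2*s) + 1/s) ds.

-exp(10)/2 + log(5) + exp(2)/2

An antiderivative is F(s) = -exp(2*s)/2 + log(s).
Then F(5) - F(1) = (-exp(10)/2 + log(5)) - (-exp(2)/2) = -exp(10)/2 + log(5) + exp(2)/2.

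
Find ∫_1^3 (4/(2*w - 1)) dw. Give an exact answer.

log(25)

An antiderivative is F(w) = 2*log(2*w - 1).
Then F(3) - F(1) = (log(25)) - (0) = log(25).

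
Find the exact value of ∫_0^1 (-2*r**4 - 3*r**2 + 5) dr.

18/5

By the power rule, an antiderivative is F(r) = -2*r**5/5 - r**3 + 5*r.
Then F(1) - F(0) = (18/5) - (0) = 18/5.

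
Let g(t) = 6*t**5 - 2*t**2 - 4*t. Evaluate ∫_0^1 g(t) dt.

-5/3

By the power rule, an antiderivative is F(t) = t**6 - 2*t**3/3 - 2*t**2.
Then F(1) - F(0) = (-5/3) - (0) = -5/3.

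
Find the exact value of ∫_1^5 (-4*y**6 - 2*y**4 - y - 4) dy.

By the power rule, an antiderivative is F(y) = -4*y**7/7 - 2*y**5/5 - y**2/2 - 4*y.
Then F(5) - F(1) = (-642955/14) - (-383/70) = -1607196/35.

-1607196/35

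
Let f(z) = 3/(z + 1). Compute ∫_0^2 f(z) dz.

An antiderivative is F(z) = 3*log(z + 1).
Then F(2) - F(0) = (log(27)) - (0) = log(27).

log(27)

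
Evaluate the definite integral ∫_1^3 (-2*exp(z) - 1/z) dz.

An antiderivative is F(z) = -2*exp(z) - log(z).
Then F(3) - F(1) = (-2*exp(3) - log(3)) - (-2*exp(1)) = -2*exp(3) - log(3) + 2*exp(1).

-2*exp(3) - log(3) + 2*exp(1)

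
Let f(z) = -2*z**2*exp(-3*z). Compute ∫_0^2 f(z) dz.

-4/27 + 100*exp(-6)/27

Integrate by parts twice (u = z^2, dv = -2*exp(-3*z) dz).
An antiderivative is F(z) = (18*z**2 + 12*z + 4)*exp(-3*z)/27.
Then F(2) - F(0) = (100*exp(-6)/27) - (4/27) = -4/27 + 100*exp(-6)/27.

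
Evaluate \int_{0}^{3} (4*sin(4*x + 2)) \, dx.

Let u = 4*x + 2, so du = 4 dx. When x = 0, u = 2; when x = 3, u = 14.
The integral becomes ∫ sin(u) du from 2 to 14, with antiderivative -cos(u).
Back in x: F(x) = -cos(4*x + 2).
Then F(3) - F(0) = (-cos(14)) - (-cos(2)) = cos(2) - cos(14).

cos(2) - cos(14)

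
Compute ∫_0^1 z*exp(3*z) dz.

1/9 + 2*exp(3)/9

Integrate by parts once (u = z, dv = exp(3*z) dz).
An antiderivative is F(z) = (3*z - 1)*exp(3*z)/9.
Then F(1) - F(0) = (2*exp(3)/9) - (-1/9) = 1/9 + 2*exp(3)/9.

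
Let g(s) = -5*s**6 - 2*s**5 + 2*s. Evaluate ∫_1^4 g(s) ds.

-91365/7

By the power rule, an antiderivative is F(s) = -5*s**7/7 - s**6/3 + s**2.
Then F(4) - F(1) = (-274096/21) - (-1/21) = -91365/7.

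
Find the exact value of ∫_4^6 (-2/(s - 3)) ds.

-log(9)

An antiderivative is F(s) = -2*log(s - 3).
Then F(6) - F(4) = (-log(9)) - (0) = -log(9).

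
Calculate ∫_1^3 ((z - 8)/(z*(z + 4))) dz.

-3*log(5) - 2*log(3) + 3*log(7)

Factor the denominator: z**2 + 4*z = (z + 4)z.
Partial fractions: (z - 8)/(z*(z + 4)) = 3/(z + 4) - 2/z.
An antiderivative is F(z) = -2*log(z) + 3*log(z + 4).
Then F(3) - F(1) = (-2*log(3) + 3*log(7)) - (3*log(5)) = -3*log(5) - 2*log(3) + 3*log(7).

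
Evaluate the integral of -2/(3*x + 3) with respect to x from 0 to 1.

-2*log(2)/3

An antiderivative is F(x) = -2*log(3*x + 3)/3.
Then F(1) - F(0) = (-2*log(6)/3) - (-2*log(3)/3) = -2*log(2)/3.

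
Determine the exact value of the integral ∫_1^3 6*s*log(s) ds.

-12 + 27*log(3)

Integrate by parts once (u = ln s, dv = 6*s ds).
An antiderivative is F(s) = 3*s**2*(2*log(s) - 1)/2.
Then F(3) - F(1) = (-27/2 + 27*log(3)) - (-3/2) = -12 + 27*log(3).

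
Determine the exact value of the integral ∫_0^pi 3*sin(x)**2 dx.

3*pi/2

Use the identity sin^2(x) = (1 - cos(2*x))/2.
An antiderivative is F(x) = 3*x/2 - 3*sin(2*x)/4.
Then F(pi) - F(0) = (3*pi/2) - (0) = 3*pi/2.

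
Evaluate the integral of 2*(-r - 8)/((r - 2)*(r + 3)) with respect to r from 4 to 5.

-4*log(3) - 2*log(7) + 10*log(2)

Factor the denominator: r**2 + r - 6 = (r + 3)(r - 2).
Partial fractions: 2*(-r - 8)/((r - 2)*(r + 3)) = 2/(r + 3) - 4/(r - 2).
An antiderivative is F(r) = -4*log(r - 2) + 2*log(r + 3).
Then F(5) - F(4) = (log(64/81)) - (log(49/16)) = -4*log(3) - 2*log(7) + 10*log(2).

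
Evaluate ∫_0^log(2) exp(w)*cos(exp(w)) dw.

-sin(1) + sin(2)

Let u = exp(w), so du = exp(w) dw. When w = 0, u = 1; when w = log(2), u = 2.
The integral becomes ∫ cos(u) du from 1 to 2, with antiderivative sin(u).
Back in w: F(w) = sin(exp(w)).
Then F(log(2)) - F(0) = (sin(2)) - (sin(1)) = -sin(1) + sin(2).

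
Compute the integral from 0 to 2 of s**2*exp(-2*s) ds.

Integrate by parts twice (u = s^2, dv = exp(-2*s) ds).
An antiderivative is F(s) = (-2*s**2 - 2*s - 1)*exp(-2*s)/4.
Then F(2) - F(0) = (-13*exp(-4)/4) - (-1/4) = (-13 + exp(4))*exp(-4)/4.

(-13 + exp(4))*exp(-4)/4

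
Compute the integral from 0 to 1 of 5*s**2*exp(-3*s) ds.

Integrate by parts twice (u = s^2, dv = 5*exp(-3*s) ds).
An antiderivative is F(s) = (-45*s**2 - 30*s - 10)*exp(-3*s)/27.
Then F(1) - F(0) = (-85*exp(-3)/27) - (-10/27) = 10/27 - 85*exp(-3)/27.

10/27 - 85*exp(-3)/27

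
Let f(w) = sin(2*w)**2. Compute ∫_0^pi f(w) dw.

Use the identity sin^2(2*w) = (1 - cos(4*w))/2.
An antiderivative is F(w) = w/2 - sin(4*w)/8.
Then F(pi) - F(0) = (pi/2) - (0) = pi/2.

pi/2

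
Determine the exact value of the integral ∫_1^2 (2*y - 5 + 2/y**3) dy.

-5/4

By the power rule, an antiderivative is F(y) = y**2 - 5*y - 1/y**2.
Then F(2) - F(1) = (-25/4) - (-5) = -5/4.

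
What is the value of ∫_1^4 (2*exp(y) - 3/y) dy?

-2*exp(1) - 6*log(2) + 2*exp(4)

An antiderivative is F(y) = 2*exp(y) - 3*log(y).
Then F(4) - F(1) = (-log(64) + 2*exp(4)) - (2*exp(1)) = -2*exp(1) - 6*log(2) + 2*exp(4).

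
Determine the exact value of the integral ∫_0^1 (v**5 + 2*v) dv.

7/6

By the power rule, an antiderivative is F(v) = v**6/6 + v**2.
Then F(1) - F(0) = (7/6) - (0) = 7/6.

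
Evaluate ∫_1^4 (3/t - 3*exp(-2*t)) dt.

-3*exp(-2)/2 + 3*exp(-8)/2 + 6*log(2)

An antiderivative is F(t) = 3*log(t) + 3*exp(-2*t)/2.
Then F(4) - F(1) = (3*exp(-8)/2 + 6*log(2)) - (3*exp(-2)/2) = -3*exp(-2)/2 + 3*exp(-8)/2 + 6*log(2).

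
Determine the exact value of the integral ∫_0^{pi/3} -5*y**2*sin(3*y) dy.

20/27 - 5*pi**2/27

Integrate by parts twice (u = y^2, dv = -5*sin(3*y) dy).
An antiderivative is F(y) = 5*y**2*cos(3*y)/3 - 10*y*sin(3*y)/9 - 10*cos(3*y)/27.
Then F(pi/3) - F(0) = (10/27 - 5*pi**2/27) - (-10/27) = 20/27 - 5*pi**2/27.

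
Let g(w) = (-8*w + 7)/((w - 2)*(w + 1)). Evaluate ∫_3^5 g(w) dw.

Factor the denominator: w**2 - w - 2 = (w + 1)(w - 2).
Partial fractions: (-8*w + 7)/((w - 2)*(w + 1)) = -5/(w + 1) - 3/(w - 2).
An antiderivative is F(w) = -3*log(w - 2) - 5*log(w + 1).
Then F(5) - F(3) = (-8*log(3) - 5*log(2)) - (-10*log(2)) = -8*log(3) + 5*log(2).

-8*log(3) + 5*log(2)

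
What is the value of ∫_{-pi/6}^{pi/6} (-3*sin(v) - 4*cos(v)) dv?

-4

An antiderivative is F(v) = -4*sin(v) + 3*cos(v).
Then F(pi/6) - F(-pi/6) = (-2 + 3*sqrt(3)/2) - (2 + 3*sqrt(3)/2) = -4.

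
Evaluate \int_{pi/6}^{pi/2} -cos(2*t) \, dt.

sqrt(3)/4

An antiderivative is F(t) = -sin(2*t)/2.
Then F(pi/2) - F(pi/6) = (0) - (-sqrt(3)/4) = sqrt(3)/4.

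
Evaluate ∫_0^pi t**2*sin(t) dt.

Integrate by parts twice (u = t^2, dv = sin(t) dt).
An antiderivative is F(t) = -t**2*cos(t) + 2*t*sin(t) + 2*cos(t).
Then F(pi) - F(0) = (-2 + pi**2) - (2) = -4 + pi**2.

-4 + pi**2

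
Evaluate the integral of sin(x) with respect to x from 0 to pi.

2

An antiderivative is F(x) = -cos(x).
Then F(pi) - F(0) = (1) - (-1) = 2.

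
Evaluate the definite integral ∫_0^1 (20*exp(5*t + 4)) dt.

Let u = 5*t + 4, so du = 5 dt. When t = 0, u = 4; when t = 1, u = 9.
The integral becomes 4·∫ exp(u) du from 4 to 9, with antiderivative 4*exp(u).
Back in t: F(t) = 4*exp(5*t + 4).
Then F(1) - F(0) = (4*exp(9)) - (4*exp(4)) = -4*(1 - exp(5))*exp(4).

-4*(1 - exp(5))*exp(4)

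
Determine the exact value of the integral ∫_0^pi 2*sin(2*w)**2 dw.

Use the identity sin^2(2*w) = (1 - cos(4*w))/2.
An antiderivative is F(w) = w - sin(4*w)/4.
Then F(pi) - F(0) = (pi) - (0) = pi.

pi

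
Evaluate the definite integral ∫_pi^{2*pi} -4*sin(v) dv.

8

An antiderivative is F(v) = 4*cos(v).
Then F(2*pi) - F(pi) = (4) - (-4) = 8.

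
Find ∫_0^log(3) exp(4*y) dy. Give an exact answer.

20

Let u = exp(y), so du = exp(y) dy. When y = 0, u = 1; when y = log(3), u = 3.
The integral becomes ∫ u**3 du from 1 to 3, with antiderivative u**4/4.
Back in y: F(y) = exp(4*y)/4.
Then F(log(3)) - F(0) = (81/4) - (1/4) = 20.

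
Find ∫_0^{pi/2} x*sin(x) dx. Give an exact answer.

Integrate by parts once (u = x, dv = sin(x) dx).
An antiderivative is F(x) = -x*cos(x) + sin(x).
Then F(pi/2) - F(0) = (1) - (0) = 1.

1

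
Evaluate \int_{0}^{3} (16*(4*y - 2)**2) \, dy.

1344

Let u = 4*y - 2, so du = 4 dy. When y = 0, u = -2; when y = 3, u = 10.
The integral becomes 4·∫ u**2 du from -2 to 10, with antiderivative 4*u**3/3.
Back in y: F(y) = 4*(4*y - 2)**3/3.
Then F(3) - F(0) = (4000/3) - (-32/3) = 1344.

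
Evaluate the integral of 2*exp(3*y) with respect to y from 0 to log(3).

52/3

Let u = exp(y), so du = exp(y) dy. When y = 0, u = 1; when y = log(3), u = 3.
The integral becomes 2·∫ u**2 du from 1 to 3, with antiderivative 2*u**3/3.
Back in y: F(y) = 2*exp(3*y)/3.
Then F(log(3)) - F(0) = (18) - (2/3) = 52/3.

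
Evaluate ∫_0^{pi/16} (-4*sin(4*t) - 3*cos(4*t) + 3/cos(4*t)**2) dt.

An antiderivative is F(t) = -3*sin(4*t)/4 + cos(4*t) + 3*tan(4*t)/4.
Then F(pi/16) - F(0) = (sqrt(2)/8 + 3/4) - (1) = -1/4 + sqrt(2)/8.

-1/4 + sqrt(2)/8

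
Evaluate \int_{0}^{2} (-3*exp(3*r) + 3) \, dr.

7 - exp(6)

An antiderivative is F(r) = -exp(3*r) + 3*r.
Then F(2) - F(0) = (6 - exp(6)) - (-1) = 7 - exp(6).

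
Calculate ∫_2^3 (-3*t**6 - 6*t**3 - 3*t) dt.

By the power rule, an antiderivative is F(t) = -3*t**7/7 - 3*t**4/2 - 3*t**2/2.
Then F(3) - F(2) = (-7506/7) - (-594/7) = -6912/7.

-6912/7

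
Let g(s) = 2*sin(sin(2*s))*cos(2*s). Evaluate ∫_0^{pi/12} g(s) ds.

Let u = sin(2*s), so du = 2*cos(2*s) ds. When s = 0, u = 0; when s = pi/12, u = 1/2.
The integral becomes ∫ sin(u) du from 0 to 1/2, with antiderivative -cos(u).
Back in s: F(s) = -cos(sin(2*s)).
Then F(pi/12) - F(0) = (-cos(1/2)) - (-1) = 1 - cos(1/2).

1 - cos(1/2)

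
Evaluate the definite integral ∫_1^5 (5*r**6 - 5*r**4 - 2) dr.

By the power rule, an antiderivative is F(r) = 5*r**7/7 - r**5 - 2*r.
Then F(5) - F(1) = (368680/7) - (-16/7) = 368696/7.

368696/7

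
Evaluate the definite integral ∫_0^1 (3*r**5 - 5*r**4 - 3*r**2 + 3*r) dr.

By the power rule, an antiderivative is F(r) = r**6/2 - r**5 - r**3 + 3*r**2/2.
Then F(1) - F(0) = (0) - (0) = 0.

0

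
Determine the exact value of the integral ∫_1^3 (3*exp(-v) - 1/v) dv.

-log(3) - 3*exp(-3) + 3*exp(-1)

An antiderivative is F(v) = -log(v) - 3*exp(-v).
Then F(3) - F(1) = (-log(3) - 3*exp(-3)) - (-3*exp(-1)) = -log(3) - 3*exp(-3) + 3*exp(-1).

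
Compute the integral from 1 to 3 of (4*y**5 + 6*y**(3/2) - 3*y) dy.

108*sqrt(3)/5 + 7064/15

By the power rule, an antiderivative is F(y) = 2*y**6/3 + 12*y**(5/2)/5 - 3*y**2/2.
Then F(3) - F(1) = (108*sqrt(3)/5 + 945/2) - (47/30) = 108*sqrt(3)/5 + 7064/15.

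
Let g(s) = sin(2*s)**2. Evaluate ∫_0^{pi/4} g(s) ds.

Use the identity sin^2(2*s) = (1 - cos(4*s))/2.
An antiderivative is F(s) = s/2 - sin(4*s)/8.
Then F(pi/4) - F(0) = (pi/8) - (0) = pi/8.

pi/8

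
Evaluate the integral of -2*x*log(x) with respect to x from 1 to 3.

Integrate by parts once (u = ln x, dv = -2*x dx).
An antiderivative is F(x) = -x**2*(2*log(x) - 1)/2.
Then F(3) - F(1) = (9/2 - 9*log(3)) - (1/2) = 4 - 9*log(3).

4 - 9*log(3)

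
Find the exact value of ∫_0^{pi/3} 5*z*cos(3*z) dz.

Integrate by parts once (u = z, dv = 5*cos(3*z) dz).
An antiderivative is F(z) = 5*z*sin(3*z)/3 + 5*cos(3*z)/9.
Then F(pi/3) - F(0) = (-5/9) - (5/9) = -10/9.

-10/9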